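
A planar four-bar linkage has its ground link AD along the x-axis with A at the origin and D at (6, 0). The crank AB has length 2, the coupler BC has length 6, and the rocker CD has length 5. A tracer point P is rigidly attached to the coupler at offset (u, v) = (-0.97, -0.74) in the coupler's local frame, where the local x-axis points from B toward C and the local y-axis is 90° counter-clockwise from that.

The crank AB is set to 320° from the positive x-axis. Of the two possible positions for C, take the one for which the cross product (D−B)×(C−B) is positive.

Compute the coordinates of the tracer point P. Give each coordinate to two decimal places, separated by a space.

A=(0,0), D=(6.00,0)
B = A + 2.00·(cos320°, sin320°) = (1.5321, -1.2856)
|BD| = 4.6492
circle(B,6.00) ∩ circle(D,5.00): a=3.5076, h=4.8679
  candidates: C₊=(3.5569,4.3625) cross=22.632; C₋=(6.2490,-4.9938) cross=-22.632
  mode + wants cross > 0 → take C=(3.5569,4.3625) (cross=22.632)
ex = (C−B)/|BC| = (0.3375,0.9413); ey = (-0.9413,0.3375)
P = B + -0.97·ex + -0.74·ey = (1.9013,-2.4484)

1.90 -2.45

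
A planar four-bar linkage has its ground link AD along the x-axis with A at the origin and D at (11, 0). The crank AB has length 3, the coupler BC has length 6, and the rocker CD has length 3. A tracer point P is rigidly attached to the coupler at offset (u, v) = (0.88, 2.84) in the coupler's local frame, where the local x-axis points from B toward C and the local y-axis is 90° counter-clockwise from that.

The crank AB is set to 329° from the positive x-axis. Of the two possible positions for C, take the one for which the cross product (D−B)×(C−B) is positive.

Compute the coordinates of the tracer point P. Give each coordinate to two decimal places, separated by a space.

A=(0,0), D=(11.00,0)
B = A + 3.00·(cos329°, sin329°) = (2.5715, -1.5451)
|BD| = 8.5690
circle(B,6.00) ∩ circle(D,3.00): a=5.8599, h=1.2889
  candidates: C₊=(8.1030,0.7793) cross=11.044; C₋=(8.5678,-1.7562) cross=-11.044
  mode + wants cross > 0 → take C=(8.1030,0.7793) (cross=11.044)
ex = (C−B)/|BC| = (0.9219,0.3874); ey = (-0.3874,0.9219)
P = B + 0.88·ex + 2.84·ey = (2.2826,1.4140)

2.28 1.41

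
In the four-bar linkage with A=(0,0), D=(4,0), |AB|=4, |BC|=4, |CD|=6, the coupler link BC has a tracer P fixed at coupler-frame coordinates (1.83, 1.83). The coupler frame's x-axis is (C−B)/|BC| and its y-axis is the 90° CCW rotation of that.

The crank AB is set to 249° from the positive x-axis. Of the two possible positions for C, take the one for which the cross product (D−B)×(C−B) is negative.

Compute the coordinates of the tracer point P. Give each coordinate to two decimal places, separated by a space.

A=(0,0), D=(4.00,0)
B = A + 4.00·(cos249°, sin249°) = (-1.4335, -3.7343)
|BD| = 6.5930
circle(B,4.00) ∩ circle(D,6.00): a=1.7797, h=3.5822
  candidates: C₊=(-1.9957,0.2260) cross=23.618; C₋=(2.0623,-5.6785) cross=-23.618
  mode - wants cross < 0 → take C=(2.0623,-5.6785) (cross=-23.618)
ex = (C−B)/|BC| = (0.8739,-0.4860); ey = (0.4860,0.8739)
P = B + 1.83·ex + 1.83·ey = (1.0553,-3.0245)

1.06 -3.02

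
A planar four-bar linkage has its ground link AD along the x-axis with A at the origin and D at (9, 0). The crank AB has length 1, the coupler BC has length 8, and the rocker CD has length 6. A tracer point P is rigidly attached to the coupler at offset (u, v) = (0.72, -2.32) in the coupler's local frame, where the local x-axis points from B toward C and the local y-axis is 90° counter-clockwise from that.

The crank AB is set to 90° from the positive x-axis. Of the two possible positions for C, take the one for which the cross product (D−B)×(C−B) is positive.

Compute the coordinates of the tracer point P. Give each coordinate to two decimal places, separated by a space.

1.90 -0.51

A=(0,0), D=(9.00,0)
B = A + 1.00·(cos90°, sin90°) = (0.0000, 1.0000)
|BD| = 9.0554
circle(B,8.00) ∩ circle(D,6.00): a=6.0737, h=5.2067
  candidates: C₊=(6.6116,5.5041) cross=47.149; C₋=(5.4616,-4.8456) cross=-47.149
  mode + wants cross > 0 → take C=(6.6116,5.5041) (cross=47.149)
ex = (C−B)/|BC| = (0.8264,0.5630); ey = (-0.5630,0.8264)
P = B + 0.72·ex + -2.32·ey = (1.9012,-0.5120)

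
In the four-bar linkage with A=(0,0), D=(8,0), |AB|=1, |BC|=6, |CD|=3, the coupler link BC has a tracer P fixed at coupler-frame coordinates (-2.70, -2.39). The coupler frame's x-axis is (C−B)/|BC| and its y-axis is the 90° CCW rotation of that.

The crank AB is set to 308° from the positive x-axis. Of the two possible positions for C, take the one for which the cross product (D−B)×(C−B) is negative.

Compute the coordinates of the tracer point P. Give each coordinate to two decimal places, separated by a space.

A=(0,0), D=(8.00,0)
B = A + 1.00·(cos308°, sin308°) = (0.6157, -0.7880)
|BD| = 7.4263
circle(B,6.00) ∩ circle(D,3.00): a=5.5310, h=2.3255
  candidates: C₊=(5.8687,2.1113) cross=17.270; C₋=(6.3622,-2.5135) cross=-17.270
  mode - wants cross < 0 → take C=(6.3622,-2.5135) (cross=-17.270)
ex = (C−B)/|BC| = (0.9578,-0.2876); ey = (0.2876,0.9578)
P = B + -2.70·ex + -2.39·ey = (-2.6576,-2.3006)

-2.66 -2.30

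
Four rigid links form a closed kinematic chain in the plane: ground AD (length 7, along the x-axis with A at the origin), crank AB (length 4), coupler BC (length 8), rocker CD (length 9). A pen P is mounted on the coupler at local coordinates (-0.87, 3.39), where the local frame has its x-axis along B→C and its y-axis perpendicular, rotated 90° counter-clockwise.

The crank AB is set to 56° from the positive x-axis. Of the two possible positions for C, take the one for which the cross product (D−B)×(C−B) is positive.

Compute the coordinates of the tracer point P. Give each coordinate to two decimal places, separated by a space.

-0.77 5.11

A=(0,0), D=(7.00,0)
B = A + 4.00·(cos56°, sin56°) = (2.2368, 3.3162)
|BD| = 5.8039
circle(B,8.00) ∩ circle(D,9.00): a=1.4374, h=7.8698
  candidates: C₊=(7.9130,8.9536) cross=45.676; C₋=(-1.0801,-3.9639) cross=-45.676
  mode + wants cross > 0 → take C=(7.9130,8.9536) (cross=45.676)
ex = (C−B)/|BC| = (0.7095,0.7047); ey = (-0.7047,0.7095)
P = B + -0.87·ex + 3.39·ey = (-0.7694,5.1084)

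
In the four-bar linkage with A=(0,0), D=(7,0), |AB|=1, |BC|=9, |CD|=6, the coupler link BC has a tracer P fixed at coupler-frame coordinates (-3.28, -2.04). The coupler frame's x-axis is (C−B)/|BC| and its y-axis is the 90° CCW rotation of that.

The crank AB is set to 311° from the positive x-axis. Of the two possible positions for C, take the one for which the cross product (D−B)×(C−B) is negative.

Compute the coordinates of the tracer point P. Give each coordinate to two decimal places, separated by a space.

A=(0,0), D=(7.00,0)
B = A + 1.00·(cos311°, sin311°) = (0.6561, -0.7547)
|BD| = 6.3887
circle(B,9.00) ∩ circle(D,6.00): a=6.7162, h=5.9911
  candidates: C₊=(6.6175,5.9878) cross=38.275; C₋=(8.0330,-5.9104) cross=-38.275
  mode - wants cross < 0 → take C=(8.0330,-5.9104) (cross=-38.275)
ex = (C−B)/|BC| = (0.8197,-0.5729); ey = (0.5729,0.8197)
P = B + -3.28·ex + -2.04·ey = (-3.2010,-0.5478)

-3.20 -0.55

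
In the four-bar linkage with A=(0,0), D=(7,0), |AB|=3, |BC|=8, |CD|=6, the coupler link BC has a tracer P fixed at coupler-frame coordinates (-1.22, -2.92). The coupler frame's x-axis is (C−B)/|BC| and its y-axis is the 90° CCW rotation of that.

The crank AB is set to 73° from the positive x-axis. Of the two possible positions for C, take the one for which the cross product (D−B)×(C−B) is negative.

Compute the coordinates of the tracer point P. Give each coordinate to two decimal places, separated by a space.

A=(0,0), D=(7.00,0)
B = A + 3.00·(cos73°, sin73°) = (0.8771, 2.8689)
|BD| = 6.7617
circle(B,8.00) ∩ circle(D,6.00): a=5.4513, h=5.8552
  candidates: C₊=(8.2977,5.8580) cross=39.591; C₋=(3.3292,-4.7460) cross=-39.591
  mode - wants cross < 0 → take C=(3.3292,-4.7460) (cross=-39.591)
ex = (C−B)/|BC| = (0.3065,-0.9519); ey = (0.9519,0.3065)
P = B + -1.22·ex + -2.92·ey = (-2.2763,3.1352)

-2.28 3.14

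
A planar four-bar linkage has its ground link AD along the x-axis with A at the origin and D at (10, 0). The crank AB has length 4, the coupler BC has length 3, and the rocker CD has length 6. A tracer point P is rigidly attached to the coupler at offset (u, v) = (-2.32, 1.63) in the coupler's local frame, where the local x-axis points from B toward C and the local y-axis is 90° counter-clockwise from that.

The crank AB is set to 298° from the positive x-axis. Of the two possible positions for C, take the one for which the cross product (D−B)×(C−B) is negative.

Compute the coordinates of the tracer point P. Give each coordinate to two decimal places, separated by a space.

-0.67 -2.28

A=(0,0), D=(10.00,0)
B = A + 4.00·(cos298°, sin298°) = (1.8779, -3.5318)
|BD| = 8.8568
circle(B,3.00) ∩ circle(D,6.00): a=2.9041, h=0.7524
  candidates: C₊=(4.2411,-1.6838) cross=6.664; C₋=(4.8411,-3.0637) cross=-6.664
  mode - wants cross < 0 → take C=(4.8411,-3.0637) (cross=-6.664)
ex = (C−B)/|BC| = (0.9878,0.1560); ey = (-0.1560,0.9878)
P = B + -2.32·ex + 1.63·ey = (-0.6680,-2.2838)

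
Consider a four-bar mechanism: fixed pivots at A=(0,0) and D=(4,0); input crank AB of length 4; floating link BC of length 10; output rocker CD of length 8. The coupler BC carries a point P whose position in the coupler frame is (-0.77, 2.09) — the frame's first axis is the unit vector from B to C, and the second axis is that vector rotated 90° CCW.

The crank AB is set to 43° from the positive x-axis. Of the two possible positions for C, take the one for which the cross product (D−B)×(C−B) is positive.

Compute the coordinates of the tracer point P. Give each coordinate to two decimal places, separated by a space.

A=(0,0), D=(4.00,0)
B = A + 4.00·(cos43°, sin43°) = (2.9254, 2.7280)
|BD| = 2.9320
circle(B,10.00) ∩ circle(D,8.00): a=7.6051, h=6.4932
  candidates: C₊=(11.7541,-1.9682) cross=19.038; C₋=(-0.3287,-6.7277) cross=-19.038
  mode + wants cross > 0 → take C=(11.7541,-1.9682) (cross=19.038)
ex = (C−B)/|BC| = (0.8829,-0.4696); ey = (0.4696,0.8829)
P = B + -0.77·ex + 2.09·ey = (3.2271,4.9348)

3.23 4.93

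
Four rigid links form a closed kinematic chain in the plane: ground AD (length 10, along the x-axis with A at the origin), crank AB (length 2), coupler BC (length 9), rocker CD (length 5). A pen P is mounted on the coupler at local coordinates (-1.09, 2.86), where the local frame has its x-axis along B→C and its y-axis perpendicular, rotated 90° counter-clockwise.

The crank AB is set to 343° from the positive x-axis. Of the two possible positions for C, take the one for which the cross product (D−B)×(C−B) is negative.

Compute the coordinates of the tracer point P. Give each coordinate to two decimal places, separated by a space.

2.36 2.44

A=(0,0), D=(10.00,0)
B = A + 2.00·(cos343°, sin343°) = (1.9126, -0.5847)
|BD| = 8.1085
circle(B,9.00) ∩ circle(D,5.00): a=7.5074, h=4.9637
  candidates: C₊=(9.0425,4.9075) cross=40.248; C₋=(9.7584,-4.9942) cross=-40.248
  mode - wants cross < 0 → take C=(9.7584,-4.9942) (cross=-40.248)
ex = (C−B)/|BC| = (0.8718,-0.4899); ey = (0.4899,0.8718)
P = B + -1.09·ex + 2.86·ey = (2.3636,2.4425)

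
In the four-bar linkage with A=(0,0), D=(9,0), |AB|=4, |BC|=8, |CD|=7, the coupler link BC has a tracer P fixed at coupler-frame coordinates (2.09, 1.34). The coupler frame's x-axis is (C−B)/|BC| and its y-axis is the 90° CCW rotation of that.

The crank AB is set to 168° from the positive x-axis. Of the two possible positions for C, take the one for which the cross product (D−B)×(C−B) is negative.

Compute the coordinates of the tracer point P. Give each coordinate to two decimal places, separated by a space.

A=(0,0), D=(9.00,0)
B = A + 4.00·(cos168°, sin168°) = (-3.9126, 0.8316)
|BD| = 12.9393
circle(B,8.00) ∩ circle(D,7.00): a=7.0493, h=3.7825
  candidates: C₊=(3.3652,4.1533) cross=48.943; C₋=(2.8790,-3.3961) cross=-48.943
  mode - wants cross < 0 → take C=(2.8790,-3.3961) (cross=-48.943)
ex = (C−B)/|BC| = (0.8490,-0.5285); ey = (0.5285,0.8490)
P = B + 2.09·ex + 1.34·ey = (-1.4301,0.8647)

-1.43 0.86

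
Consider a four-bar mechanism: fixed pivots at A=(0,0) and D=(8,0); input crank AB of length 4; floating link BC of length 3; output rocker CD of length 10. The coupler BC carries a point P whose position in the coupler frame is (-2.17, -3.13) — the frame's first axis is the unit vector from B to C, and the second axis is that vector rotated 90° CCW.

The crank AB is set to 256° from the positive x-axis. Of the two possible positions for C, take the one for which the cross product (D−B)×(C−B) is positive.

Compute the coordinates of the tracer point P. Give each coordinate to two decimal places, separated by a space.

A=(0,0), D=(8.00,0)
B = A + 4.00·(cos256°, sin256°) = (-0.9677, -3.8812)
|BD| = 9.7715
circle(B,3.00) ∩ circle(D,10.00): a=0.2294, h=2.9912
  candidates: C₊=(-1.9453,-1.0449) cross=29.229; C₋=(0.4309,-6.5352) cross=-29.229
  mode + wants cross > 0 → take C=(-1.9453,-1.0449) (cross=29.229)
ex = (C−B)/|BC| = (-0.3259,0.9454); ey = (-0.9454,-0.3259)
P = B + -2.17·ex + -3.13·ey = (2.6986,-4.9128)

2.70 -4.91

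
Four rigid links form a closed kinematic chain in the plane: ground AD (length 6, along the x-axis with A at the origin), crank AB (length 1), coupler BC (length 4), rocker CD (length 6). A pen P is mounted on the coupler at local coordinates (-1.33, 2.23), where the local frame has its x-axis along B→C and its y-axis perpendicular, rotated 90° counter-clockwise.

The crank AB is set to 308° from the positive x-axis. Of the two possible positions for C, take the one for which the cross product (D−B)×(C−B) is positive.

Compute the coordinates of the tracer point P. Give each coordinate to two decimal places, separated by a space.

A=(0,0), D=(6.00,0)
B = A + 1.00·(cos308°, sin308°) = (0.6157, -0.7880)
|BD| = 5.4417
circle(B,4.00) ∩ circle(D,6.00): a=0.8832, h=3.9013
  candidates: C₊=(0.9246,3.2000) cross=21.230; C₋=(2.0545,-4.5203) cross=-21.230
  mode + wants cross > 0 → take C=(0.9246,3.2000) (cross=21.230)
ex = (C−B)/|BC| = (0.0772,0.9970); ey = (-0.9970,0.0772)
P = B + -1.33·ex + 2.23·ey = (-1.7104,-1.9418)

-1.71 -1.94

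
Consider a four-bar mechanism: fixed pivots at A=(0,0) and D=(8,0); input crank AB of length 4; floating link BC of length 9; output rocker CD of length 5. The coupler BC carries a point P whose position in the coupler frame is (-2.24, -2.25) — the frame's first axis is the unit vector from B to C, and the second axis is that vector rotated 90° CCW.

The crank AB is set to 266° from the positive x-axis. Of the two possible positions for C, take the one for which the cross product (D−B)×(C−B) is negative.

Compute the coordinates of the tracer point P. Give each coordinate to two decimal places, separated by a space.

A=(0,0), D=(8.00,0)
B = A + 4.00·(cos266°, sin266°) = (-0.2790, -3.9903)
|BD| = 9.1905
circle(B,9.00) ∩ circle(D,5.00): a=7.6419, h=4.7541
  candidates: C₊=(4.5409,3.6103) cross=43.693; C₋=(8.6691,-4.9550) cross=-43.693
  mode - wants cross < 0 → take C=(8.6691,-4.9550) (cross=-43.693)
ex = (C−B)/|BC| = (0.9942,-0.1072); ey = (0.1072,0.9942)
P = B + -2.24·ex + -2.25·ey = (-2.7473,-5.9872)

-2.75 -5.99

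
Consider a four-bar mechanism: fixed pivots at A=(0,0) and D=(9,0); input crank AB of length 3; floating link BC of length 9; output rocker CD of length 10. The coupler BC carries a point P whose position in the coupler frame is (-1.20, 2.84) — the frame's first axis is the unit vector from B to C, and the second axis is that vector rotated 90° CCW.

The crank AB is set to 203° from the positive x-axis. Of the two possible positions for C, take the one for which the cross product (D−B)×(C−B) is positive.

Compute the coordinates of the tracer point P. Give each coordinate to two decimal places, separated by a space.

A=(0,0), D=(9.00,0)
B = A + 3.00·(cos203°, sin203°) = (-2.7615, -1.1722)
|BD| = 11.8198
circle(B,9.00) ∩ circle(D,10.00): a=5.1062, h=7.4113
  candidates: C₊=(1.5845,6.7089) cross=87.600; C₋=(3.0545,-8.0406) cross=-87.600
  mode + wants cross > 0 → take C=(1.5845,6.7089) (cross=87.600)
ex = (C−B)/|BC| = (0.4829,0.8757); ey = (-0.8757,0.4829)
P = B + -1.20·ex + 2.84·ey = (-5.8279,-0.8516)

-5.83 -0.85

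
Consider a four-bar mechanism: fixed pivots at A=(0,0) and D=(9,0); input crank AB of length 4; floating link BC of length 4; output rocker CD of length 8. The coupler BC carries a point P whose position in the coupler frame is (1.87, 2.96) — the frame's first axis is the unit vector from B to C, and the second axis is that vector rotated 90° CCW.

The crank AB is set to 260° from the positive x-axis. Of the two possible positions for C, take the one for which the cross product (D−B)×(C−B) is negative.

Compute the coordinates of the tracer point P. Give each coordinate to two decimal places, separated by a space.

2.10 -1.83

A=(0,0), D=(9.00,0)
B = A + 4.00·(cos260°, sin260°) = (-0.6946, -3.9392)
|BD| = 10.4644
circle(B,4.00) ∩ circle(D,8.00): a=2.9387, h=2.7137
  candidates: C₊=(1.0064,-0.3189) cross=28.397; C₋=(3.0495,-5.3471) cross=-28.397
  mode - wants cross < 0 → take C=(3.0495,-5.3471) (cross=-28.397)
ex = (C−B)/|BC| = (0.9360,-0.3520); ey = (0.3520,0.9360)
P = B + 1.87·ex + 2.96·ey = (2.0976,-1.8268)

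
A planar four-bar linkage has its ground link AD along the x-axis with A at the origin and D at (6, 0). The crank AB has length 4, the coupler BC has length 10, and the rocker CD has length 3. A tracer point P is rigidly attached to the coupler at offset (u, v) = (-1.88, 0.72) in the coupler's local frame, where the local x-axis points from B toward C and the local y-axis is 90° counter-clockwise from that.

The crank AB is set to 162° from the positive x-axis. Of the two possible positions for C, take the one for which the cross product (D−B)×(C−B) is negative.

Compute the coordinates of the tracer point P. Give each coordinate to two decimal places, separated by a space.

A=(0,0), D=(6.00,0)
B = A + 4.00·(cos162°, sin162°) = (-3.8042, 1.2361)
|BD| = 9.8818
circle(B,10.00) ∩ circle(D,3.00): a=9.5453, h=2.9811
  candidates: C₊=(6.0390,2.9997) cross=29.458; C₋=(5.2932,-2.9156) cross=-29.458
  mode - wants cross < 0 → take C=(5.2932,-2.9156) (cross=-29.458)
ex = (C−B)/|BC| = (0.9097,-0.4152); ey = (0.4152,0.9097)
P = B + -1.88·ex + 0.72·ey = (-5.2156,2.6716)

-5.22 2.67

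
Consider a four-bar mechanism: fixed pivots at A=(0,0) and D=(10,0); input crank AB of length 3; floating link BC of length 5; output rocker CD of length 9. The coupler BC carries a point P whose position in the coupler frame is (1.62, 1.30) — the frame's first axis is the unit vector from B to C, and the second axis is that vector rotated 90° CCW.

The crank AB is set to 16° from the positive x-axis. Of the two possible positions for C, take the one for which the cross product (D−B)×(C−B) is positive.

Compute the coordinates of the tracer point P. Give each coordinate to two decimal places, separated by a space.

1.67 2.51

A=(0,0), D=(10.00,0)
B = A + 3.00·(cos16°, sin16°) = (2.8838, 0.8269)
|BD| = 7.1641
circle(B,5.00) ∩ circle(D,9.00): a=-0.3263, h=4.9893
  candidates: C₊=(3.1355,5.8206) cross=35.744; C₋=(1.9837,-4.0914) cross=-35.744
  mode + wants cross > 0 → take C=(3.1355,5.8206) (cross=35.744)
ex = (C−B)/|BC| = (0.0503,0.9987); ey = (-0.9987,0.0503)
P = B + 1.62·ex + 1.30·ey = (1.6670,2.5103)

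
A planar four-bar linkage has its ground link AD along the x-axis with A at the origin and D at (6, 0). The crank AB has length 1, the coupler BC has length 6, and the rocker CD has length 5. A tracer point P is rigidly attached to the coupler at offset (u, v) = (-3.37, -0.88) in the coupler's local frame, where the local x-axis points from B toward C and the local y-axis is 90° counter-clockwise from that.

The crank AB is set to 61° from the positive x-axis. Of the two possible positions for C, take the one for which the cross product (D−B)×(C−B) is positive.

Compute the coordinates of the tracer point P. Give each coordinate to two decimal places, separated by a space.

-1.43 -2.03

A=(0,0), D=(6.00,0)
B = A + 1.00·(cos61°, sin61°) = (0.4848, 0.8746)
|BD| = 5.5841
circle(B,6.00) ∩ circle(D,5.00): a=3.7770, h=4.6620
  candidates: C₊=(4.9454,4.8875) cross=26.033; C₋=(3.4850,-4.3214) cross=-26.033
  mode + wants cross > 0 → take C=(4.9454,4.8875) (cross=26.033)
ex = (C−B)/|BC| = (0.7434,0.6688); ey = (-0.6688,0.7434)
P = B + -3.37·ex + -0.88·ey = (-1.4320,-2.0335)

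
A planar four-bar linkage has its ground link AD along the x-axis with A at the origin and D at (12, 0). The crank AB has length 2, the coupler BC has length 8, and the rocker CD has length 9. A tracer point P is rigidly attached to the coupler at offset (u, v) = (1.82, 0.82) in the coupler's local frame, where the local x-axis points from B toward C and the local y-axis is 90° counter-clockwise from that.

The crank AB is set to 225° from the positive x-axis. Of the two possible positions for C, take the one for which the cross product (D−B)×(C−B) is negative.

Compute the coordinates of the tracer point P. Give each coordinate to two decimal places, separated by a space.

A=(0,0), D=(12.00,0)
B = A + 2.00·(cos225°, sin225°) = (-1.4142, -1.4142)
|BD| = 13.4886
circle(B,8.00) ∩ circle(D,9.00): a=6.1141, h=5.1592
  candidates: C₊=(4.1253,4.3576) cross=69.591; C₋=(5.2071,-5.9040) cross=-69.591
  mode - wants cross < 0 → take C=(5.2071,-5.9040) (cross=-69.591)
ex = (C−B)/|BC| = (0.8277,-0.5612); ey = (0.5612,0.8277)
P = B + 1.82·ex + 0.82·ey = (0.5523,-1.7569)

0.55 -1.76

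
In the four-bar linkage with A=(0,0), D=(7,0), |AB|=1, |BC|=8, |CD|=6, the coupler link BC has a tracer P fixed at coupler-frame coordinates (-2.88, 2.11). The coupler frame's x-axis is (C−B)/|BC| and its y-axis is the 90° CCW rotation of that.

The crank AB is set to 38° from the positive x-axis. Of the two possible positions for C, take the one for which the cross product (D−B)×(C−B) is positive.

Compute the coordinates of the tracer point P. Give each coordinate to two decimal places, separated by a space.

A=(0,0), D=(7.00,0)
B = A + 1.00·(cos38°, sin38°) = (0.7880, 0.6157)
|BD| = 6.2424
circle(B,8.00) ∩ circle(D,6.00): a=5.3639, h=5.9353
  candidates: C₊=(6.7112,5.9930) cross=37.051; C₋=(5.5404,-5.8198) cross=-37.051
  mode + wants cross > 0 → take C=(6.7112,5.9930) (cross=37.051)
ex = (C−B)/|BC| = (0.7404,0.6722); ey = (-0.6722,0.7404)
P = B + -2.88·ex + 2.11·ey = (-2.7626,0.2420)

-2.76 0.24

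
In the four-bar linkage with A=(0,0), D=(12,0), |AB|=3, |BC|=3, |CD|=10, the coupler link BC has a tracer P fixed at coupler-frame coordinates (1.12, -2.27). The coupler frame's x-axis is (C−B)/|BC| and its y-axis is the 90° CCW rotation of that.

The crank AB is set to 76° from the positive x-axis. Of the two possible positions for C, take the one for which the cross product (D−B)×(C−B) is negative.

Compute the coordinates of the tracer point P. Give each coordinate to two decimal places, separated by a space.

A=(0,0), D=(12.00,0)
B = A + 3.00·(cos76°, sin76°) = (0.7258, 2.9109)
|BD| = 11.6440
circle(B,3.00) ∩ circle(D,10.00): a=1.9144, h=2.3098
  candidates: C₊=(3.1568,4.6688) cross=26.895; C₋=(2.0019,0.1958) cross=-26.895
  mode - wants cross < 0 → take C=(2.0019,0.1958) (cross=-26.895)
ex = (C−B)/|BC| = (0.4254,-0.9050); ey = (0.9050,0.4254)
P = B + 1.12·ex + -2.27·ey = (-0.8522,0.9317)

-0.85 0.93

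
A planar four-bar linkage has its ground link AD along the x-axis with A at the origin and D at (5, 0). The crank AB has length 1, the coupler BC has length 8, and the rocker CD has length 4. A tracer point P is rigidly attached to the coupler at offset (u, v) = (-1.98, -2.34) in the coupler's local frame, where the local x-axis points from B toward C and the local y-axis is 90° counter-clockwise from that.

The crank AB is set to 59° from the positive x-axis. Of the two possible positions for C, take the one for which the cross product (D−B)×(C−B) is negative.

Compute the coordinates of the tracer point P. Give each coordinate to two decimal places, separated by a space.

-2.38 -0.16

A=(0,0), D=(5.00,0)
B = A + 1.00·(cos59°, sin59°) = (0.5150, 0.8572)
|BD| = 4.5661
circle(B,8.00) ∩ circle(D,4.00): a=7.5392, h=2.6760
  candidates: C₊=(8.4225,2.0704) cross=12.219; C₋=(7.4178,-3.1866) cross=-12.219
  mode - wants cross < 0 → take C=(7.4178,-3.1866) (cross=-12.219)
ex = (C−B)/|BC| = (0.8628,-0.5055); ey = (0.5055,0.8628)
P = B + -1.98·ex + -2.34·ey = (-2.3762,-0.1611)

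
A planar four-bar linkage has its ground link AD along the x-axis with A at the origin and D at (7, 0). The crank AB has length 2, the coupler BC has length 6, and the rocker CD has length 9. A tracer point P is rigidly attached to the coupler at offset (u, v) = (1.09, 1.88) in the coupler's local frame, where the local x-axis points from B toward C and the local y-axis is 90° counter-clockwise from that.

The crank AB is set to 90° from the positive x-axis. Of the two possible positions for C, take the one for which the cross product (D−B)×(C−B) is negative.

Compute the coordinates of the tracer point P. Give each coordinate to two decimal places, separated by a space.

A=(0,0), D=(7.00,0)
B = A + 2.00·(cos90°, sin90°) = (0.0000, 2.0000)
|BD| = 7.2801
circle(B,6.00) ∩ circle(D,9.00): a=0.5494, h=5.9748
  candidates: C₊=(2.1697,7.5940) cross=43.497; C₋=(-1.1131,-3.8958) cross=-43.497
  mode - wants cross < 0 → take C=(-1.1131,-3.8958) (cross=-43.497)
ex = (C−B)/|BC| = (-0.1855,-0.9826); ey = (0.9826,-0.1855)
P = B + 1.09·ex + 1.88·ey = (1.6452,0.5802)

1.65 0.58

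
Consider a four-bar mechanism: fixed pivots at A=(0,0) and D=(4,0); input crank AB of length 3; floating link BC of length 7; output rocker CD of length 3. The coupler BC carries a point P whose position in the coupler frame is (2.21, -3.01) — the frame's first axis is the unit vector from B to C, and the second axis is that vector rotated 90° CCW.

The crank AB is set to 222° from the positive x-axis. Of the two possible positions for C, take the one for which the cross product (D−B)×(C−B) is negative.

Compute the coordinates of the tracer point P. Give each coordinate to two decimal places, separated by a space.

A=(0,0), D=(4.00,0)
B = A + 3.00·(cos222°, sin222°) = (-2.2294, -2.0074)
|BD| = 6.5449
circle(B,7.00) ∩ circle(D,3.00): a=6.3283, h=2.9922
  candidates: C₊=(2.8761,2.7815) cross=19.583; C₋=(4.7116,-2.9144) cross=-19.583
  mode - wants cross < 0 → take C=(4.7116,-2.9144) (cross=-19.583)
ex = (C−B)/|BC| = (0.9916,-0.1296); ey = (0.1296,0.9916)
P = B + 2.21·ex + -3.01·ey = (-0.4281,-5.2784)

-0.43 -5.28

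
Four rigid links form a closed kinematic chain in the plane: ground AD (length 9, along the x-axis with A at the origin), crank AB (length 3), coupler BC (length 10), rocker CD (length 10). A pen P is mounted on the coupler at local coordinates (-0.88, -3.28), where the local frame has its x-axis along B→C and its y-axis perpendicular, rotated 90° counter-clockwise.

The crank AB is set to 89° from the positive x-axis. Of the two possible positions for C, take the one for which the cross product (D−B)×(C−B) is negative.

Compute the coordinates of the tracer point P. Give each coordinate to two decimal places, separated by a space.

-3.33 3.32

A=(0,0), D=(9.00,0)
B = A + 3.00·(cos89°, sin89°) = (0.0524, 2.9995)
|BD| = 9.4370
circle(B,10.00) ∩ circle(D,10.00): a=4.7185, h=8.8168
  candidates: C₊=(7.3286,9.8593) cross=83.204; C₋=(1.7238,-6.8598) cross=-83.204
  mode - wants cross < 0 → take C=(1.7238,-6.8598) (cross=-83.204)
ex = (C−B)/|BC| = (0.1671,-0.9859); ey = (0.9859,0.1671)
P = B + -0.88·ex + -3.28·ey = (-3.3286,3.3189)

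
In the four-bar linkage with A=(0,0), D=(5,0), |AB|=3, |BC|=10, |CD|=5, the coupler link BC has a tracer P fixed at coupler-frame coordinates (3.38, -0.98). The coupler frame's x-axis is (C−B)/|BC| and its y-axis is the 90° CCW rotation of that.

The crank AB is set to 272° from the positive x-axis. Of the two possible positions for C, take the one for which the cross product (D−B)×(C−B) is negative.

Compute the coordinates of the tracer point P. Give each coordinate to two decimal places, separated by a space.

3.61 -3.28

A=(0,0), D=(5.00,0)
B = A + 3.00·(cos272°, sin272°) = (0.1047, -2.9982)
|BD| = 5.7405
circle(B,10.00) ∩ circle(D,5.00): a=9.4028, h=3.4040
  candidates: C₊=(6.3452,4.8156) cross=19.541; C₋=(9.9010,-0.9901) cross=-19.541
  mode - wants cross < 0 → take C=(9.9010,-0.9901) (cross=-19.541)
ex = (C−B)/|BC| = (0.9796,0.2008); ey = (-0.2008,0.9796)
P = B + 3.38·ex + -0.98·ey = (3.6126,-3.2795)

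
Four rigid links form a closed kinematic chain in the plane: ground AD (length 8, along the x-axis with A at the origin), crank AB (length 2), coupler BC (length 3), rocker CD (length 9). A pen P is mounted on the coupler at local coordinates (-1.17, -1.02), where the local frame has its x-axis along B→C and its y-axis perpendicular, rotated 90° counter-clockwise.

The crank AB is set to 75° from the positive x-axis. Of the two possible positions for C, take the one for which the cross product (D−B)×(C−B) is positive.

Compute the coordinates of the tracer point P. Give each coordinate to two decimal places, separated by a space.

1.56 0.78

A=(0,0), D=(8.00,0)
B = A + 2.00·(cos75°, sin75°) = (0.5176, 1.9319)
|BD| = 7.7277
circle(B,3.00) ∩ circle(D,9.00): a=-0.7947, h=2.8928
  candidates: C₊=(0.4714,4.9315) cross=22.355; C₋=(-0.9750,-0.6705) cross=-22.355
  mode + wants cross > 0 → take C=(0.4714,4.9315) (cross=22.355)
ex = (C−B)/|BC| = (-0.0154,0.9999); ey = (-0.9999,-0.0154)
P = B + -1.17·ex + -1.02·ey = (1.5556,0.7777)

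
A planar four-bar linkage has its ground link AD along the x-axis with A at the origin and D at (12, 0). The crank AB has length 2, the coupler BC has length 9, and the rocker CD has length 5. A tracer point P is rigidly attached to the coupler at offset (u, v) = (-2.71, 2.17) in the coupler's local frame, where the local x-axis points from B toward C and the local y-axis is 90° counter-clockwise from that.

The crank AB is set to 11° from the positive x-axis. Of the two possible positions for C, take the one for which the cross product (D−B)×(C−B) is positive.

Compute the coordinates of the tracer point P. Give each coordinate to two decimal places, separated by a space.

-1.44 1.05

A=(0,0), D=(12.00,0)
B = A + 2.00·(cos11°, sin11°) = (1.9633, 0.3816)
|BD| = 10.0440
circle(B,9.00) ∩ circle(D,5.00): a=7.8097, h=4.4730
  candidates: C₊=(9.9373,4.5547) cross=44.927; C₋=(9.5974,-4.3849) cross=-44.927
  mode + wants cross > 0 → take C=(9.9373,4.5547) (cross=44.927)
ex = (C−B)/|BC| = (0.8860,0.4637); ey = (-0.4637,0.8860)
P = B + -2.71·ex + 2.17·ey = (-1.4440,1.0477)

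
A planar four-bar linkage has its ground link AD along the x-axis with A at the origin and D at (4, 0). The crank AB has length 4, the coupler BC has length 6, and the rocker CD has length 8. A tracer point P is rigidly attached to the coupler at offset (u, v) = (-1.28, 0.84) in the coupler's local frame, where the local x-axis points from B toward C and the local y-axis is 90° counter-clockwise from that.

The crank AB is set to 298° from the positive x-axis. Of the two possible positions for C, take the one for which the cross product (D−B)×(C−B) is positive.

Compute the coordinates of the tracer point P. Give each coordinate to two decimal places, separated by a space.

2.83 -4.73

A=(0,0), D=(4.00,0)
B = A + 4.00·(cos298°, sin298°) = (1.8779, -3.5318)
|BD| = 4.1203
circle(B,6.00) ∩ circle(D,8.00): a=-1.3377, h=5.8490
  candidates: C₊=(-3.8246,-1.6659) cross=24.100; C₋=(6.2025,-7.6908) cross=-24.100
  mode + wants cross > 0 → take C=(-3.8246,-1.6659) (cross=24.100)
ex = (C−B)/|BC| = (-0.9504,0.3110); ey = (-0.3110,-0.9504)
P = B + -1.28·ex + 0.84·ey = (2.8332,-4.7282)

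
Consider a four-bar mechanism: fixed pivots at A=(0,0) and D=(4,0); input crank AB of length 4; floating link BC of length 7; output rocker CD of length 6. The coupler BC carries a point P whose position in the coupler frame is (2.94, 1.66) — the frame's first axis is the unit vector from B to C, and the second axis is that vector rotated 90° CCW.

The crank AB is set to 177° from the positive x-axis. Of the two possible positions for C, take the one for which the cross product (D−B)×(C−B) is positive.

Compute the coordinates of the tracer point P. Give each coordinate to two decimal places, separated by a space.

-3.09 3.46

A=(0,0), D=(4.00,0)
B = A + 4.00·(cos177°, sin177°) = (-3.9945, 0.2093)
|BD| = 7.9973
circle(B,7.00) ∩ circle(D,6.00): a=4.8114, h=5.0843
  candidates: C₊=(0.9483,5.1660) cross=40.661; C₋=(0.6821,-4.9992) cross=-40.661
  mode + wants cross > 0 → take C=(0.9483,5.1660) (cross=40.661)
ex = (C−B)/|BC| = (0.7061,0.7081); ey = (-0.7081,0.7061)
P = B + 2.94·ex + 1.66·ey = (-3.0940,3.4633)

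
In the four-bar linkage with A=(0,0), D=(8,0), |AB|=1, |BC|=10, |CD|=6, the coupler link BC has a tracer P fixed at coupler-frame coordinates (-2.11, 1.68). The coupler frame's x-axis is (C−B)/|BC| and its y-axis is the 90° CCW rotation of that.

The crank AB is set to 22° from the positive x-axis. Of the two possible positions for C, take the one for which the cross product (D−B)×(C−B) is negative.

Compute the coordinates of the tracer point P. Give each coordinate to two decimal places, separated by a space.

A=(0,0), D=(8.00,0)
B = A + 1.00·(cos22°, sin22°) = (0.9272, 0.3746)
|BD| = 7.0827
circle(B,10.00) ∩ circle(D,6.00): a=8.0594, h=5.9200
  candidates: C₊=(9.2884,5.8600) cross=41.930; C₋=(8.6622,-5.9633) cross=-41.930
  mode - wants cross < 0 → take C=(8.6622,-5.9633) (cross=-41.930)
ex = (C−B)/|BC| = (0.7735,-0.6338); ey = (0.6338,0.7735)
P = B + -2.11·ex + 1.68·ey = (0.3599,3.0114)

0.36 3.01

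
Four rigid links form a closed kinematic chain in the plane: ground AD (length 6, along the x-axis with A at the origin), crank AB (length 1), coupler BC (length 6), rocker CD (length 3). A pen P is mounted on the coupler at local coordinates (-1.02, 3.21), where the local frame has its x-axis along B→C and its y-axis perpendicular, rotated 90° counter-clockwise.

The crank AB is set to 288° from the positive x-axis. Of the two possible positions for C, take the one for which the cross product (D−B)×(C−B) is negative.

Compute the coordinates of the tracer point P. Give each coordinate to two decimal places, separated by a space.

0.45 2.41

A=(0,0), D=(6.00,0)
B = A + 1.00·(cos288°, sin288°) = (0.3090, -0.9511)
|BD| = 5.7699
circle(B,6.00) ∩ circle(D,3.00): a=5.2247, h=2.9500
  candidates: C₊=(4.9760,2.8198) cross=17.021; C₋=(5.9485,-2.9996) cross=-17.021
  mode - wants cross < 0 → take C=(5.9485,-2.9996) (cross=-17.021)
ex = (C−B)/|BC| = (0.9399,-0.3414); ey = (0.3414,0.9399)
P = B + -1.02·ex + 3.21·ey = (0.4463,2.4143)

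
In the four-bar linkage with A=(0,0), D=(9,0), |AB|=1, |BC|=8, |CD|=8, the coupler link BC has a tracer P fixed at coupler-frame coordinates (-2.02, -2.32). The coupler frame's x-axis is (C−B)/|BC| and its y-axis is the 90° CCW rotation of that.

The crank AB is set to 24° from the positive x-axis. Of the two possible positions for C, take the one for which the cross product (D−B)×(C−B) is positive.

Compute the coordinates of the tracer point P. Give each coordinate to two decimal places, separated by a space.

1.74 -2.56

A=(0,0), D=(9.00,0)
B = A + 1.00·(cos24°, sin24°) = (0.9135, 0.4067)
|BD| = 8.0967
circle(B,8.00) ∩ circle(D,8.00): a=4.0483, h=6.9001
  candidates: C₊=(5.3034,7.0947) cross=55.868; C₋=(4.6101,-6.6880) cross=-55.868
  mode + wants cross > 0 → take C=(5.3034,7.0947) (cross=55.868)
ex = (C−B)/|BC| = (0.5487,0.8360); ey = (-0.8360,0.5487)
P = B + -2.02·ex + -2.32·ey = (1.7446,-2.5550)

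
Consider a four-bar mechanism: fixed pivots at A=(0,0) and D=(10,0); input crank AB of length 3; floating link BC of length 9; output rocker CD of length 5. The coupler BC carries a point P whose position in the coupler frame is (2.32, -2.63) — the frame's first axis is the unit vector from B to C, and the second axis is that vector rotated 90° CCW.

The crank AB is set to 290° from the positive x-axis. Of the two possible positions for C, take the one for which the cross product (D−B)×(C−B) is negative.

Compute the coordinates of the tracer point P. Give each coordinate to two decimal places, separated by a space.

2.64 -5.93

A=(0,0), D=(10.00,0)
B = A + 3.00·(cos290°, sin290°) = (1.0261, -2.8191)
|BD| = 9.4063
circle(B,9.00) ∩ circle(D,5.00): a=7.6799, h=4.6925
  candidates: C₊=(6.9466,3.9594) cross=44.139; C₋=(9.7593,-4.9942) cross=-44.139
  mode - wants cross < 0 → take C=(9.7593,-4.9942) (cross=-44.139)
ex = (C−B)/|BC| = (0.9704,-0.2417); ey = (0.2417,0.9704)
P = B + 2.32·ex + -2.63·ey = (2.6417,-5.9318)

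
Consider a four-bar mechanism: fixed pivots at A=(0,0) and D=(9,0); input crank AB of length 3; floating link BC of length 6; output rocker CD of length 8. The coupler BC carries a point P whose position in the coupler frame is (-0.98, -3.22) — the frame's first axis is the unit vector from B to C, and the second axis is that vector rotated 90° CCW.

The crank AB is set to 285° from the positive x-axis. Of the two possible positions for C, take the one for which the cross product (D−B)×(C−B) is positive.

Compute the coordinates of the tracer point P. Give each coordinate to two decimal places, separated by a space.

A=(0,0), D=(9.00,0)
B = A + 3.00·(cos285°, sin285°) = (0.7765, -2.8978)
|BD| = 8.7192
circle(B,6.00) ∩ circle(D,8.00): a=2.7539, h=5.3307
  candidates: C₊=(1.6022,3.0451) cross=46.479; C₋=(5.1455,-7.0102) cross=-46.479
  mode + wants cross > 0 → take C=(1.6022,3.0451) (cross=46.479)
ex = (C−B)/|BC| = (0.1376,0.9905); ey = (-0.9905,0.1376)
P = B + -0.98·ex + -3.22·ey = (3.8309,-4.3116)

3.83 -4.31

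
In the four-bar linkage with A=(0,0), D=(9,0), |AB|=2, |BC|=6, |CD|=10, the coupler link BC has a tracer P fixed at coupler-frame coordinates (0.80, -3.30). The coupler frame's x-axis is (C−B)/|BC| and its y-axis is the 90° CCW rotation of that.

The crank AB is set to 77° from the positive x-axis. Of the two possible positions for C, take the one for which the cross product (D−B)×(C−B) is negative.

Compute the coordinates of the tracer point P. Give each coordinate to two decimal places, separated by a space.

A=(0,0), D=(9.00,0)
B = A + 2.00·(cos77°, sin77°) = (0.4499, 1.9487)
|BD| = 8.7694
circle(B,6.00) ∩ circle(D,10.00): a=0.7356, h=5.9547
  candidates: C₊=(2.4904,7.5911) cross=52.219; C₋=(-0.1561,-4.0206) cross=-52.219
  mode - wants cross < 0 → take C=(-0.1561,-4.0206) (cross=-52.219)
ex = (C−B)/|BC| = (-0.1010,-0.9949); ey = (0.9949,-0.1010)
P = B + 0.80·ex + -3.30·ey = (-2.9140,1.4862)

-2.91 1.49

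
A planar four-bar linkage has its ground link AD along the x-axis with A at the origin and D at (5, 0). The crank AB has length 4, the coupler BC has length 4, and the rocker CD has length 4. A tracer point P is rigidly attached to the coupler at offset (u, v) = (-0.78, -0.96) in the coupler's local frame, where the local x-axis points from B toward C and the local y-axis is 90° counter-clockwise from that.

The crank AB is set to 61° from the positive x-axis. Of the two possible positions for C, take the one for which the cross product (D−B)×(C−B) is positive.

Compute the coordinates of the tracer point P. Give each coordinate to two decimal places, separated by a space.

1.26 2.47

A=(0,0), D=(5.00,0)
B = A + 4.00·(cos61°, sin61°) = (1.9392, 3.4985)
|BD| = 4.6484
circle(B,4.00) ∩ circle(D,4.00): a=2.3242, h=3.2555
  candidates: C₊=(5.9198,3.8928) cross=15.133; C₋=(1.0195,-0.3943) cross=-15.133
  mode + wants cross > 0 → take C=(5.9198,3.8928) (cross=15.133)
ex = (C−B)/|BC| = (0.9951,0.0986); ey = (-0.0986,0.9951)
P = B + -0.78·ex + -0.96·ey = (1.2577,2.4663)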